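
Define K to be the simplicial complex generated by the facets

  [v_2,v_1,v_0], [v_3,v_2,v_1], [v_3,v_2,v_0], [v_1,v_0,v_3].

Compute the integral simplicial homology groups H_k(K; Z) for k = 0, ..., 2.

H_0 = Z,  H_1 = 0,  H_2 = Z.

Order the vertices as v_0 < v_1 < v_2 < v_3. Listing each simplex with vertices in this order, K has dimension 2 with simplices:

  0-simplices (4): [v_0], [v_1], [v_2], [v_3]
  1-simplices (6): [v_0,v_1], [v_0,v_2], [v_0,v_3], [v_1,v_2], [v_1,v_3], [v_2,v_3]
  2-simplices (4): [v_0,v_1,v_2], [v_0,v_1,v_3], [v_0,v_2,v_3], [v_1,v_2,v_3]

giving chain groups C_0 ≅ Z^4, C_1 ≅ Z^6, C_2 ≅ Z^4.

Boundary ∂_1: C_1 → C_0 maps an edge to its endpoints' difference, ∂[p,q] = q − p. For instance
  ∂[v_0,v_2] = [v_2] − [v_0].
The 4×6 boundary matrix has rank 3 and Smith normal form diag(1,1,1).

The boundary map ∂_2: C_2 → C_1 acts by ∂[p,q,r] = [q,r] − [p,r] + [p,q]. For instance
  ∂[v_1,v_2,v_3] = [v_2,v_3] − [v_1,v_3] + [v_1,v_2],
  ∂[v_0,v_1,v_2] = [v_1,v_2] − [v_0,v_2] + [v_0,v_1].
The resulting 6×4 matrix has rank 3, and its Smith normal form has invariant factors (1,1,1).

Computing H_k = (kernel of ∂_k) / (image of ∂_{k+1}):

  H_0: rank C_0 − rank ∂_1 = 4 − 3 = 1, and the invariant factors of ∂_1 are all 1, so H_0 ≅ Z.
  H_1: rank ker ∂_1 − rank ∂_2 = (6 − 3) − 3 = 0, and the invariant factors of ∂_2 are all 1, so H_1 ≅ 0.
  H_2: rank ker ∂_2 − rank ∂_3 = (4 − 3) − 0 = 1, and there is no ∂_3, so H_2 ≅ Z.

As a check, the Euler characteristic is 4 − 6 + 4 = 2, which agrees with 1 − 0 + 1 = 2.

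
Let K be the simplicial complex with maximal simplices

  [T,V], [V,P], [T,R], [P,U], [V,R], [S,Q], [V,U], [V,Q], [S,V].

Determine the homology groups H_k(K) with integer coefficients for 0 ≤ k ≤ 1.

K has 7 vertices, 9 edges.
rank ∂_0 = 0, rank ∂_1 = 6 ⇒ b_0 = 7 − 0 − 6 = 1; all invariant factors of ∂_1 are 1 so no torsion. So H_0 = Z.
rank ∂_1 = 6, rank ∂_2 = 0 ⇒ b_1 = 9 − 6 − 0 = 3. So H_1 = Z^3.

H_0 ≅ Z,  H_1 ≅ Z^3.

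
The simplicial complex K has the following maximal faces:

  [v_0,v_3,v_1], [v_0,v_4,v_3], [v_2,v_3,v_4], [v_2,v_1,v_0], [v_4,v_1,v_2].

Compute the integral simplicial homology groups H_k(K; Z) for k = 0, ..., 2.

H_0 ≅ Z,  H_1 ≅ Z,  H_2 = 0.

Take the total order v_0 < v_1 < v_2 < v_3 < v_4 on the vertex set. Then K (dimension 2) consists of the simplices:

  0-simplices (5): [v_0], [v_1], [v_2], [v_3], [v_4]
  1-simplices (10): [v_0,v_1], [v_0,v_2], [v_0,v_3], [v_0,v_4], [v_1,v_2], [v_1,v_3], [v_1,v_4], [v_2,v_3], [v_2,v_4], [v_3,v_4]
  2-simplices (5): [v_0,v_1,v_2], [v_0,v_1,v_3], [v_0,v_3,v_4], [v_1,v_2,v_4], [v_2,v_3,v_4]

so the chain groups are C_0 ≅ Z^5, C_1 ≅ Z^10, C_2 ≅ Z^5.

The boundary map ∂_1: C_1 → C_0 maps an edge to its endpoints' difference, ∂[p,q] = q − p.
As a 5×10 matrix over Z this has rank 4, with invariant factors (1,1,1,1).

The boundary map ∂_2: C_2 → C_1 acts by ∂[p,q,r] = [q,r] − [p,r] + [p,q]. For instance
  ∂[v_2,v_3,v_4] = [v_3,v_4] − [v_2,v_4] + [v_2,v_3],
  ∂[v_0,v_1,v_2] = [v_1,v_2] − [v_0,v_2] + [v_0,v_1].
This gives a 10×5 integer matrix of rank 5; reducing to Smith normal form yields diagonal entries (1,1,1,1,1).

From H_k ≅ ker(∂_k) / im(∂_{k+1}) we obtain:

  H_0: rank C_0 − rank ∂_1 = 5 − 4 = 1, and the invariant factors of ∂_1 are all 1, so H_0 = Z.
  H_1: rank ker ∂_1 − rank ∂_2 = (10 − 4) − 5 = 1, and the invariant factors of ∂_2 are all 1, so H_1 = Z.
  H_2: rank ker ∂_2 − rank ∂_3 = (5 − 5) − 0 = 0, and there is no ∂_3, so H_2 = 0.

As a check, the Euler characteristic is 5 − 10 + 5 = 0, which agrees with 1 − 1 + 0 = 0.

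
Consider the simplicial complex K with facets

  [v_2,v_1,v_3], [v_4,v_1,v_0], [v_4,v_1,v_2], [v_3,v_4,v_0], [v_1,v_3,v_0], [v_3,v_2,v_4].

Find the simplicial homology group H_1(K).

H_1 = 0.

Fix the vertex order v_0 < v_1 < v_2 < v_3 < v_4 and write every simplex with vertices in increasing order. Then dim K = 2 and the simplices of K are:

  0-simplices (5): [v_0], [v_1], [v_2], [v_3], [v_4]
  1-simplices (9): [v_0,v_1], [v_0,v_3], [v_0,v_4], [v_1,v_2], [v_1,v_3], [v_1,v_4], [v_2,v_3], [v_2,v_4], [v_3,v_4]
  2-simplices (6): [v_0,v_1,v_3], [v_0,v_1,v_4], [v_0,v_3,v_4], [v_1,v_2,v_3], [v_1,v_2,v_4], [v_2,v_3,v_4]

Hence C_0 ≅ Z^5, C_1 ≅ Z^9, C_2 ≅ Z^6.

Boundary ∂_1: C_1 → C_0 sends each edge [p,q] (with p < q) to q − p. For instance
  ∂[v_0,v_3] = [v_3] − [v_0].
The resulting 5×9 matrix has rank 4, and its Smith normal form has invariant factors (1,1,1,1).

The boundary map ∂_2: C_2 → C_1 acts by ∂[p,q,r] = [q,r] − [p,r] + [p,q]. For instance
  ∂[v_1,v_2,v_3] = [v_2,v_3] − [v_1,v_3] + [v_1,v_2],
  ∂[v_2,v_3,v_4] = [v_3,v_4] − [v_2,v_4] + [v_2,v_3].
The 9×6 boundary matrix has rank 5 and Smith normal form diag(1,1,1,1,1).

Now H_k = ker ∂_k / im ∂_{k+1}, so:

  H_1: rank ker ∂_1 − rank ∂_2 = (9 − 4) − 5 = 0, and the invariant factors of ∂_2 are all 1, so H_1 = 0.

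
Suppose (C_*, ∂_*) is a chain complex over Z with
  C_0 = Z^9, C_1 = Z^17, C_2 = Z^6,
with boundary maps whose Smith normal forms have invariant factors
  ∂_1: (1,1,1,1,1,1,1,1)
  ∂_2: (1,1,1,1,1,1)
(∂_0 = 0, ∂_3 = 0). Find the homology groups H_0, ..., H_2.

H_0 = Z,  H_1 = Z^3,  H_2 = 0.

H_0: b_0 = 9 − 0 − 8 = 1; torsion from ∂_1 factors > 1: none. So H_0 = Z.
H_1: b_1 = 17 − 8 − 6 = 3; torsion from ∂_2 factors > 1: none. So H_1 = Z^3.
H_2: b_2 = 6 − 6 − 0 = 0; torsion from ∂_3 factors > 1: none. So H_2 = 0.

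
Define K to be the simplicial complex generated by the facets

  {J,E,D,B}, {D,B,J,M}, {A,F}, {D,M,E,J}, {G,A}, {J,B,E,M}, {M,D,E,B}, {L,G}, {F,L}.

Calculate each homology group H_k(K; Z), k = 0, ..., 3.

H_0 ≅ Z^2,  H_1 ≅ Z,  H_2 = 0,  H_3 ≅ Z.

We work with the vertex ordering A < B < D < E < F < G < J < L < M. The simplices of K, each written with vertices in increasing order, are:

  0-simplices (9): A, B, D, E, F, G, J, L, M
  1-simplices (14): AF, AG, BD, BE, BJ, BM, DE, DJ, DM, EJ, EM, FL, GL, JM
  2-simplices (10): BDE, BDJ, BDM, BEJ, BEM, BJM, DEJ, DEM, DJM, EJM
  3-simplices (5): BDEJ, BDEM, BDJM, BEJM, DEJM

Hence C_0 ≅ Z^9, C_1 ≅ Z^14, C_2 ≅ Z^10, C_3 ≅ Z^5.

∂_1: C_1 → C_0 maps an edge to its endpoints' difference, ∂[p,q] = q − p. For instance
  ∂JM = M − J.
The 9×14 boundary matrix has rank 7 and Smith normal form diag(1,1,1,1,1,1,1).

∂_2: C_2 → C_1 sends each 2-simplex [p,q,r] to [q,r] − [p,r] + [p,q]. For instance
  ∂BJM = JM − BM + BJ,
  ∂EJM = JM − EM + EJ.
The resulting 14×10 matrix has rank 6, and its Smith normal form has invariant factors (1,1,1,1,1,1).

Boundary ∂_3: C_3 → C_2 sends each 3-simplex σ to the alternating sum Σ_i (−1)^i (σ with its i-th vertex removed). For instance
  ∂BEJM = EJM − BJM + BEM − BEJ,
  ∂BDEJ = DEJ − BEJ + BDJ − BDE.
As a 10×5 matrix over Z this has rank 4, with invariant factors (1,1,1,1).

From H_k ≅ ker(∂_k) / im(∂_{k+1}) we obtain:

  H_0: rank C_0 − rank ∂_1 = 9 − 7 = 2, and the invariant factors of ∂_1 are all 1, so H_0 = Z^2.
  H_1: rank ker ∂_1 − rank ∂_2 = (14 − 7) − 6 = 1, and the invariant factors of ∂_2 are all 1, so H_1 = Z.
  H_2: rank ker ∂_2 − rank ∂_3 = (10 − 6) − 4 = 0, and the invariant factors of ∂_3 are all 1, so H_2 = 0.
  H_3: rank ker ∂_3 − rank ∂_4 = (5 − 4) − 0 = 1, and there is no ∂_4, so H_3 = Z.

As a check, the Euler characteristic is 9 − 14 + 10 − 5 = 0, which agrees with 2 − 1 + 0 − 1 = 0.
(K is a triangulation of the disjoint union of the 3-sphere S^3 and the circle S^1.)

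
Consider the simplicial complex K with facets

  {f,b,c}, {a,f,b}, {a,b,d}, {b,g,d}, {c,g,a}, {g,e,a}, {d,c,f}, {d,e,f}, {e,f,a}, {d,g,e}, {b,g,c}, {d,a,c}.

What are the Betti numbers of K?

b_0 = 1, b_1 = 0, b_2 = 0.

We work with the vertex ordering a < b < c < d < e < f < g. The simplices of K, each written with vertices in increasing order, are:

  0-simplices (7): a, b, c, d, e, f, g
  1-simplices (18): ab, ac, ad, ae, af, ag, bc, bd, bf, bg, cd, cf, cg, de, df, dg, ef, eg
  2-simplices (12): abd, abf, acd, acg, aef, aeg, bcf, bcg, bdg, cdf, def, deg

Hence C_0 ≅ Z^7, C_1 ≅ Z^18, C_2 ≅ Z^12.

The boundary map ∂_1: C_1 → C_0 is given by ∂[p,q] = [q] − [p].
As a 7×18 matrix over Z this has rank 6, with invariant factors (1,1,1,1,1,1).

∂_2: C_2 → C_1 acts by ∂[p,q,r] = [q,r] − [p,r] + [p,q]. For instance
  ∂def = ef − df + de,
  ∂abd = bd − ad + ab.
The resulting 18×12 matrix has rank 12, and its Smith normal form has invariant factors (1,1,1,1,1,1,1,1,1,1,1,2).

Now H_k = ker ∂_k / im ∂_{k+1}, so:

  H_0: rank C_0 − rank ∂_1 = 7 − 6 = 1, and the invariant factors of ∂_1 are all 1, so H_0 = Z.
  H_1: rank ker ∂_1 − rank ∂_2 = (18 − 6) − 12 = 0, and ∂_2 has invariant factor 2 > 1, so H_1 = Z/2Z.
  H_2: rank ker ∂_2 − rank ∂_3 = (12 − 12) − 0 = 0, and there is no ∂_3, so H_2 = 0.

(K is a triangulation of the real projective plane RP^2.)

Hence the Betti numbers are b_0 = 1, b_1 = 0, b_2 = 0.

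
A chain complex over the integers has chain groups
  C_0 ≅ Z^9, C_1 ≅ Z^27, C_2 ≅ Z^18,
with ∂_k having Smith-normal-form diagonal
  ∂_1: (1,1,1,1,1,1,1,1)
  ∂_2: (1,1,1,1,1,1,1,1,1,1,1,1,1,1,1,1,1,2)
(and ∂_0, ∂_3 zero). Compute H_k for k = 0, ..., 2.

H_0 ≅ Z,  H_1 ≅ Z ⊕ Z/2Z,  H_2 = 0.

H_0: b_0 = 9 − 0 − 8 = 1; torsion from ∂_1 factors > 1: none. So H_0 ≅ Z.
H_1: b_1 = 27 − 8 − 18 = 1; torsion from ∂_2 factors > 1: [2]. So H_1 ≅ Z ⊕ Z/2Z.
H_2: b_2 = 18 − 18 − 0 = 0; torsion from ∂_3 factors > 1: none. So H_2 ≅ 0.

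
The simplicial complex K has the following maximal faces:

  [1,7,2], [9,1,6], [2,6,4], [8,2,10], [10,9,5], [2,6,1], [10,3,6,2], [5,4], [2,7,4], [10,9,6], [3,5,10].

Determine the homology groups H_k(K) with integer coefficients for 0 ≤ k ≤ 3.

H_0 ≅ Z,  H_1 ≅ Z,  H_2 = 0,  H_3 = 0.

Fix the vertex order 1 < 2 < 3 < 4 < 5 < 6 < 7 < 8 < 9 < 10 and write every simplex with vertices in increasing order. Then dim K = 3 and the simplices of K are:

  0-simplices (10): [1], [2], [3], [4], [5], [6], [7], [8], [9], [10]
  1-simplices (22): [1,2], [1,6], [1,7], [1,9], [2,3], [2,4], [2,6], [2,7], [2,8], [2,10], [3,5], [3,6], [3,10], [4,5], [4,6], [4,7], [5,9], [5,10], [6,9], [6,10], [8,10], [9,10]
  2-simplices (13): [1,2,6], [1,2,7], [1,6,9], [2,3,6], [2,3,10], [2,4,6], [2,4,7], [2,6,10], [2,8,10], [3,5,10], [3,6,10], [5,9,10], [6,9,10]
  3-simplices (1): [2,3,6,10]

so the chain groups are C_0 ≅ Z^10, C_1 ≅ Z^22, C_2 ≅ Z^13, C_3 ≅ Z^1.

The boundary map ∂_1: C_1 → C_0 is given by ∂[p,q] = [q] − [p]. For instance
  ∂[2,6] = [6] − [2].
As a 10×22 matrix over Z this has rank 9, with invariant factors (1,1,1,1,1,1,1,1,1).

∂_2: C_2 → C_1 sends each 2-simplex [p,q,r] to [q,r] − [p,r] + [p,q]. For instance
  ∂[5,9,10] = [9,10] − [5,10] + [5,9],
  ∂[2,8,10] = [8,10] − [2,10] + [2,8].
The 22×13 boundary matrix has rank 12 and Smith normal form diag(1,1,1,1,1,1,1,1,1,1,1,1).

The boundary map ∂_3: C_3 → C_2 sends each 3-simplex σ to the alternating sum Σ_i (−1)^i (σ with its i-th vertex removed). For instance
  ∂[2,3,6,10] = [3,6,10] − [2,6,10] + [2,3,10] − [2,3,6].
As a 13×1 matrix over Z this has rank 1, with invariant factors (1).

Computing H_k = (kernel of ∂_k) / (image of ∂_{k+1}):

  H_0: rank C_0 − rank ∂_1 = 10 − 9 = 1, and the invariant factors of ∂_1 are all 1, so H_0 = Z.
  H_1: rank ker ∂_1 − rank ∂_2 = (22 − 9) − 12 = 1, and the invariant factors of ∂_2 are all 1, so H_1 = Z.
  H_2: rank ker ∂_2 − rank ∂_3 = (13 − 12) − 1 = 0, and the invariant factors of ∂_3 are all 1, so H_2 = 0.
  H_3: rank ker ∂_3 − rank ∂_4 = (1 − 1) − 0 = 0, and there is no ∂_4, so H_3 = 0.

As a check, the Euler characteristic is 10 − 22 + 13 − 1 = 0, which agrees with 1 − 1 + 0 − 0 = 0.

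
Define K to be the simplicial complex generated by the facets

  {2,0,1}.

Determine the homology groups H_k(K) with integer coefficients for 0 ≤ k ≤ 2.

H_0 = Z,  H_1 = 0,  H_2 = 0.

Order the vertices as 0 < 1 < 2. Listing each simplex with vertices in this order, K has dimension 2 with simplices:

  0-simplices (3): [0], [1], [2]
  1-simplices (3): [0,1], [0,2], [1,2]
  2-simplices (1): [0,1,2]

Hence C_0 ≅ Z^3, C_1 ≅ Z^3, C_2 ≅ Z^1.

The boundary map ∂_1: C_1 → C_0 is given by ∂[p,q] = [q] − [p]. For instance
  ∂[1,2] = [2] − [1].
The 3×3 boundary matrix has rank 2 and Smith normal form diag(1,1).

∂_2: C_2 → C_1 sends each 2-simplex [p,q,r] to [q,r] − [p,r] + [p,q]. For instance
  ∂[0,1,2] = [1,2] − [0,2] + [0,1].
The 3×1 boundary matrix has rank 1 and Smith normal form diag(1).

Computing H_k = (kernel of ∂_k) / (image of ∂_{k+1}):

  H_0: rank C_0 − rank ∂_1 = 3 − 2 = 1, and the invariant factors of ∂_1 are all 1, so H_0 ≅ Z.
  H_1: rank ker ∂_1 − rank ∂_2 = (3 − 2) − 1 = 0, and the invariant factors of ∂_2 are all 1, so H_1 ≅ 0.
  H_2: rank ker ∂_2 − rank ∂_3 = (1 − 1) − 0 = 0, and there is no ∂_3, so H_2 ≅ 0.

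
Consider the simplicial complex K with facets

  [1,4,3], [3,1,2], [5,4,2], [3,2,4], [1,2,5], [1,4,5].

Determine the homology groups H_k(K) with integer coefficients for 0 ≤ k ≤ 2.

We work with the vertex ordering 1 < 2 < 3 < 4 < 5. The simplices of K, each written with vertices in increasing order, are:

  0-simplices (5): [1], [2], [3], [4], [5]
  1-simplices (9): [1,2], [1,3], [1,4], [1,5], [2,3], [2,4], [2,5], [3,4], [4,5]
  2-simplices (6): [1,2,3], [1,2,5], [1,3,4], [1,4,5], [2,3,4], [2,4,5]

so the chain groups are C_0 ≅ Z^5, C_1 ≅ Z^9, C_2 ≅ Z^6.

Boundary ∂_1: C_1 → C_0 maps an edge to its endpoints' difference, ∂[p,q] = q − p. For instance
  ∂[3,4] = [4] − [3].
The resulting 5×9 matrix has rank 4, and its Smith normal form has invariant factors (1,1,1,1).

Boundary ∂_2: C_2 → C_1 maps a triangle to the signed sum of its edges. For instance
  ∂[2,3,4] = [3,4] − [2,4] + [2,3],
  ∂[1,2,5] = [2,5] − [1,5] + [1,2].
This gives a 9×6 integer matrix of rank 5; reducing to Smith normal form yields diagonal entries (1,1,1,1,1).

Reading off H_k = ker ∂_k / im ∂_{k+1}:

  H_0: rank C_0 − rank ∂_1 = 5 − 4 = 1, and the invariant factors of ∂_1 are all 1, so H_0 ≅ Z.
  H_1: rank ker ∂_1 − rank ∂_2 = (9 − 4) − 5 = 0, and the invariant factors of ∂_2 are all 1, so H_1 ≅ 0.
  H_2: rank ker ∂_2 − rank ∂_3 = (6 − 5) − 0 = 1, and there is no ∂_3, so H_2 ≅ Z.

(K is a triangulation of the 2-sphere S^2.)

H_0 = Z,  H_1 = 0,  H_2 = Z.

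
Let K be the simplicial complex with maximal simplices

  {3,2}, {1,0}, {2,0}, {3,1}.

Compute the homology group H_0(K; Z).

H_0 ≅ Z.

K has 4 vertices, 4 edges.
rank ∂_0 = 0, rank ∂_1 = 3 ⇒ b_0 = 4 − 0 − 3 = 1; all invariant factors of ∂_1 are 1 so no torsion. So H_0 ≅ Z.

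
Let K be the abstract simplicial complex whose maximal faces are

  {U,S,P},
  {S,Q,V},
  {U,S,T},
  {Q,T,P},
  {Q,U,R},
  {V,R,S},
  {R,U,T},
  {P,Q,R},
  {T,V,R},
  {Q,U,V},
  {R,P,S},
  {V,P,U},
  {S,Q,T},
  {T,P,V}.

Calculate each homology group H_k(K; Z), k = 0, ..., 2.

H_0 ≅ Z,  H_1 ≅ Z^2,  H_2 ≅ Z.

Fix the vertex order P < Q < R < S < T < U < V and write every simplex with vertices in increasing order. Then dim K = 2 and the simplices of K are:

  0-simplices (7): P, Q, R, S, T, U, V
  1-simplices (21): PQ, PR, PS, PT, PU, PV, QR, QS, QT, QU, QV, RS, RT, RU, RV, ST, SU, SV, TU, TV, UV
  2-simplices (14): PQR, PQT, PRS, PSU, PTV, PUV, QRU, QST, QSV, QUV, RSV, RTU, RTV, STU

Hence C_0 ≅ Z^7, C_1 ≅ Z^21, C_2 ≅ Z^14.

Boundary ∂_1: C_1 → C_0 maps an edge to its endpoints' difference, ∂[p,q] = q − p. For instance
  ∂QV = V − Q.
This gives a 7×21 integer matrix of rank 6; reducing to Smith normal form yields diagonal entries (1,1,1,1,1,1).

The boundary map ∂_2: C_2 → C_1 sends each 2-simplex [p,q,r] to [q,r] − [p,r] + [p,q]. For instance
  ∂PQT = QT − PT + PQ,
  ∂RTV = TV − RV + RT.
This gives a 21×14 integer matrix of rank 13; reducing to Smith normal form yields diagonal entries (1,1,1,1,1,1,1,1,1,1,1,1,1).

From H_k ≅ ker(∂_k) / im(∂_{k+1}) we obtain:

  H_0: rank C_0 − rank ∂_1 = 7 − 6 = 1, and the invariant factors of ∂_1 are all 1, so H_0 ≅ Z.
  H_1: rank ker ∂_1 − rank ∂_2 = (21 − 6) − 13 = 2, and the invariant factors of ∂_2 are all 1, so H_1 ≅ Z^2.
  H_2: rank ker ∂_2 − rank ∂_3 = (14 − 13) − 0 = 1, and there is no ∂_3, so H_2 ≅ Z.

As a check, the Euler characteristic is 7 − 21 + 14 = 0, which agrees with 1 − 2 + 1 = 0.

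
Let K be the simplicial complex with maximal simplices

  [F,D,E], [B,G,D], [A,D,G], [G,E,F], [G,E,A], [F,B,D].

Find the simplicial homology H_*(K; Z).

Fix the vertex order A < B < D < E < F < G and write every simplex with vertices in increasing order. Then dim K = 2 and the simplices of K are:

  0-simplices (6): A, B, D, E, F, G
  1-simplices (12): AD, AE, AG, BD, BF, BG, DE, DF, DG, EF, EG, FG
  2-simplices (6): ADG, AEG, BDF, BDG, DEF, EFG

Hence C_0 ≅ Z^6, C_1 ≅ Z^12, C_2 ≅ Z^6.

Boundary ∂_1: C_1 → C_0 sends each edge [p,q] (with p < q) to q − p.
This gives a 6×12 integer matrix of rank 5; reducing to Smith normal form yields diagonal entries (1,1,1,1,1).

∂_2: C_2 → C_1 sends each 2-simplex [p,q,r] to [q,r] − [p,r] + [p,q]. For instance
  ∂AEG = EG − AG + AE,
  ∂BDG = DG − BG + BD.
As a 12×6 matrix over Z this has rank 6, with invariant factors (1,1,1,1,1,1).

Now H_k = ker ∂_k / im ∂_{k+1}, so:

  H_0: rank C_0 − rank ∂_1 = 6 − 5 = 1, and the invariant factors of ∂_1 are all 1, so H_0 = Z.
  H_1: rank ker ∂_1 − rank ∂_2 = (12 − 5) − 6 = 1, and the invariant factors of ∂_2 are all 1, so H_1 = Z.
  H_2: rank ker ∂_2 − rank ∂_3 = (6 − 6) − 0 = 0, and there is no ∂_3, so H_2 = 0.

H_0 ≅ Z,  H_1 ≅ Z,  H_2 = 0.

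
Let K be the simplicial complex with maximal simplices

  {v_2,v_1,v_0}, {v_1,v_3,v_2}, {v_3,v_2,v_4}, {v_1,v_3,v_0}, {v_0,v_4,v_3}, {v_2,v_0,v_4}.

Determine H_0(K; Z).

H_0 = Z.

Take the total order v_0 < v_1 < v_2 < v_3 < v_4 on the vertex set. Then K (dimension 2) consists of the simplices:

  0-simplices (5): [v_0], [v_1], [v_2], [v_3], [v_4]
  1-simplices (9): [v_0,v_1], [v_0,v_2], [v_0,v_3], [v_0,v_4], [v_1,v_2], [v_1,v_3], [v_2,v_3], [v_2,v_4], [v_3,v_4]
  2-simplices (6): [v_0,v_1,v_2], [v_0,v_1,v_3], [v_0,v_2,v_4], [v_0,v_3,v_4], [v_1,v_2,v_3], [v_2,v_3,v_4]

so the chain groups are C_0 ≅ Z^5, C_1 ≅ Z^9, C_2 ≅ Z^6.

Boundary ∂_1: C_1 → C_0 is given by ∂[p,q] = [q] − [p]. For instance
  ∂[v_1,v_2] = [v_2] − [v_1].
The 5×9 boundary matrix has rank 4 and Smith normal form diag(1,1,1,1).

The boundary map ∂_2: C_2 → C_1 acts by ∂[p,q,r] = [q,r] − [p,r] + [p,q]. For instance
  ∂[v_0,v_3,v_4] = [v_3,v_4] − [v_0,v_4] + [v_0,v_3],
  ∂[v_1,v_2,v_3] = [v_2,v_3] − [v_1,v_3] + [v_1,v_2].
The resulting 9×6 matrix has rank 5, and its Smith normal form has invariant factors (1,1,1,1,1).

Now H_k = ker ∂_k / im ∂_{k+1}, so:

  H_0: rank C_0 − rank ∂_1 = 5 − 4 = 1, and the invariant factors of ∂_1 are all 1, so H_0 = Z.

(K is a triangulation of the 2-sphere S^2.)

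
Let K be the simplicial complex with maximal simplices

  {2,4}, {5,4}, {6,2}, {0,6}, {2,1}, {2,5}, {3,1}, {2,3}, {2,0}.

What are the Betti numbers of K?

b_0 = 1, b_1 = 3.

We work with the vertex ordering 0 < 1 < 2 < 3 < 4 < 5 < 6. The simplices of K, each written with vertices in increasing order, are:

  0-simplices (7): [0], [1], [2], [3], [4], [5], [6]
  1-simplices (9): [0,2], [0,6], [1,2], [1,3], [2,3], [2,4], [2,5], [2,6], [4,5]

Hence C_0 ≅ Z^7, C_1 ≅ Z^9.

Boundary ∂_1: C_1 → C_0 maps an edge to its endpoints' difference, ∂[p,q] = q − p. For instance
  ∂[2,3] = [3] − [2].
The resulting 7×9 matrix has rank 6, and its Smith normal form has invariant factors (1,1,1,1,1,1).

From H_k ≅ ker(∂_k) / im(∂_{k+1}) we obtain:

  H_0: rank C_0 − rank ∂_1 = 7 − 6 = 1, and the invariant factors of ∂_1 are all 1, so H_0 ≅ Z.
  H_1: rank ker ∂_1 − rank ∂_2 = (9 − 6) − 0 = 3, and there is no ∂_2, so H_1 ≅ Z^3.

Hence the Betti numbers are b_0 = 1, b_1 = 3.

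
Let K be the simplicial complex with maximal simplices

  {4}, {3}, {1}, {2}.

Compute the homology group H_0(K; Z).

K has 4 vertices.
rank ∂_0 = 0, rank ∂_1 = 0 ⇒ b_0 = 4 − 0 − 0 = 4. So H_0 ≅ Z^4.

H_0 ≅ Z^4.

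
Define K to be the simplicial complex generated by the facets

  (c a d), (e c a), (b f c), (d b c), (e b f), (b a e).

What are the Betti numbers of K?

b_0 = 1, b_1 = 1, b_2 = 0.

We work with the vertex ordering a < b < c < d < e < f. The simplices of K, each written with vertices in increasing order, are:

  0-simplices (6): a, b, c, d, e, f
  1-simplices (12): ab, ac, ad, ae, bc, bd, be, bf, cd, ce, cf, ef
  2-simplices (6): abe, acd, ace, bcd, bcf, bef

so the chain groups are C_0 ≅ Z^6, C_1 ≅ Z^12, C_2 ≅ Z^6.

∂_1: C_1 → C_0 is given by ∂[p,q] = [q] − [p].
The 6×12 boundary matrix has rank 5 and Smith normal form diag(1,1,1,1,1).

∂_2: C_2 → C_1 maps a triangle to the signed sum of its edges. For instance
  ∂bef = ef − bf + be,
  ∂abe = be − ae + ab.
The resulting 12×6 matrix has rank 6, and its Smith normal form has invariant factors (1,1,1,1,1,1).

Computing H_k = (kernel of ∂_k) / (image of ∂_{k+1}):

  H_0: rank C_0 − rank ∂_1 = 6 − 5 = 1, and the invariant factors of ∂_1 are all 1, so H_0 = Z.
  H_1: rank ker ∂_1 − rank ∂_2 = (12 − 5) − 6 = 1, and the invariant factors of ∂_2 are all 1, so H_1 = Z.
  H_2: rank ker ∂_2 − rank ∂_3 = (6 − 6) − 0 = 0, and there is no ∂_3, so H_2 = 0.

Hence the Betti numbers are b_0 = 1, b_1 = 1, b_2 = 0.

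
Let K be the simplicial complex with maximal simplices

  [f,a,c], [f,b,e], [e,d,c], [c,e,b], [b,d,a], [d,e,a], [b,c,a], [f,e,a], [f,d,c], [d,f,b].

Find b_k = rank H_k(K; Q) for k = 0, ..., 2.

b_0 = 1, b_1 = 0, b_2 = 0.

Take the total order a < b < c < d < e < f on the vertex set. Then K (dimension 2) consists of the simplices:

  0-simplices (6): a, b, c, d, e, f
  1-simplices (15): ab, ac, ad, ae, af, bc, bd, be, bf, cd, ce, cf, de, df, ef
  2-simplices (10): abc, abd, acf, ade, aef, bce, bdf, bef, cde, cdf

Hence C_0 ≅ Z^6, C_1 ≅ Z^15, C_2 ≅ Z^10.

The boundary map ∂_1: C_1 → C_0 maps an edge to its endpoints' difference, ∂[p,q] = q − p.
This gives a 6×15 integer matrix of rank 5; reducing to Smith normal form yields diagonal entries (1,1,1,1,1).

The boundary map ∂_2: C_2 → C_1 sends each 2-simplex [p,q,r] to [q,r] − [p,r] + [p,q]. For instance
  ∂abd = bd − ad + ab,
  ∂cde = de − ce + cd.
The 15×10 boundary matrix has rank 10 and Smith normal form diag(1,1,1,1,1,1,1,1,1,2).

Now H_k = ker ∂_k / im ∂_{k+1}, so:

  H_0: rank C_0 − rank ∂_1 = 6 − 5 = 1, and the invariant factors of ∂_1 are all 1, so H_0 = Z.
  H_1: rank ker ∂_1 − rank ∂_2 = (15 − 5) − 10 = 0, and ∂_2 has invariant factor 2 > 1, so H_1 = Z/2.
  H_2: rank ker ∂_2 − rank ∂_3 = (10 − 10) − 0 = 0, and there is no ∂_3, so H_2 = 0.

As a check, the Euler characteristic is 6 − 15 + 10 = 1, which agrees with 1 − 0 + 0 = 1.

Hence the Betti numbers are b_0 = 1, b_1 = 0, b_2 = 0.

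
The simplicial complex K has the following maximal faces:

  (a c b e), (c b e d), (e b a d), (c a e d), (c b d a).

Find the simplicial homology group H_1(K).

H_1 ≅ 0.

K has 5 vertices, 10 edges, 10 triangles, 5 3-simplices.
rank ∂_1 = 4, rank ∂_2 = 6 ⇒ b_1 = 10 − 4 − 6 = 0; all invariant factors of ∂_2 are 1 so no torsion. So H_1 ≅ 0.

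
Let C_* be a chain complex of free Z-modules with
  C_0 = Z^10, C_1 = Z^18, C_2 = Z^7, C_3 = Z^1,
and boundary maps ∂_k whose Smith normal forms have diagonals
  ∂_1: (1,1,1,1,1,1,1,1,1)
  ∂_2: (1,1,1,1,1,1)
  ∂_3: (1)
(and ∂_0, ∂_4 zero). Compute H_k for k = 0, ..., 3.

H_0 = Z,  H_1 = Z^3,  H_2 = 0,  H_3 = 0.

H_0: b_0 = 10 − 0 − 9 = 1; torsion from ∂_1 factors > 1: none. So H_0 = Z.
H_1: b_1 = 18 − 9 − 6 = 3; torsion from ∂_2 factors > 1: none. So H_1 = Z^3.
H_2: b_2 = 7 − 6 − 1 = 0; torsion from ∂_3 factors > 1: none. So H_2 = 0.
H_3: b_3 = 1 − 1 − 0 = 0; torsion from ∂_4 factors > 1: none. So H_3 = 0.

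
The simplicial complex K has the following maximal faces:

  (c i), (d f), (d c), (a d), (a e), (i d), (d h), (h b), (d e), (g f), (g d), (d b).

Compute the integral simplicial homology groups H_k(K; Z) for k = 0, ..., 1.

K has 9 vertices, 12 edges.
rank ∂_0 = 0, rank ∂_1 = 8 ⇒ b_0 = 9 − 0 − 8 = 1; all invariant factors of ∂_1 are 1 so no torsion. So H_0 = Z.
rank ∂_1 = 8, rank ∂_2 = 0 ⇒ b_1 = 12 − 8 − 0 = 4. So H_1 = Z^4.

H_0 ≅ Z,  H_1 ≅ Z^4.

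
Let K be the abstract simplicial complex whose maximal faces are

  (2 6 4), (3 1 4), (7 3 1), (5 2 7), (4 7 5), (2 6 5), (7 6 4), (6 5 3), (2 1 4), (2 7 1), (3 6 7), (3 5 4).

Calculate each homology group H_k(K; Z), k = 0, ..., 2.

H_0 ≅ Z,  H_1 ≅ Z/2,  H_2 = 0.

K has 7 vertices, 18 edges, 12 triangles.
rank ∂_0 = 0, rank ∂_1 = 6 ⇒ b_0 = 7 − 0 − 6 = 1; all invariant factors of ∂_1 are 1 so no torsion. So H_0 = Z.
rank ∂_1 = 6, rank ∂_2 = 12 ⇒ b_1 = 18 − 6 − 12 = 0; ∂_2 has invariant factor(s) [2] giving torsion. So H_1 = Z/2.
rank ∂_2 = 12, rank ∂_3 = 0 ⇒ b_2 = 12 − 12 − 0 = 0. So H_2 = 0.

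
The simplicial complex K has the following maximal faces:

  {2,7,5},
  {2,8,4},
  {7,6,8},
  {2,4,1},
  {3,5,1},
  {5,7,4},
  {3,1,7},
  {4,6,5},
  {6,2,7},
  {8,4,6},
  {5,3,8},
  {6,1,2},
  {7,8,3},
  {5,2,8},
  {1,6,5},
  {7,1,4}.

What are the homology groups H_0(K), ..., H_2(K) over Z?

We work with the vertex ordering 1 < 2 < 3 < 4 < 5 < 6 < 7 < 8. The simplices of K, each written with vertices in increasing order, are:

  0-simplices (8): [1], [2], [3], [4], [5], [6], [7], [8]
  1-simplices (24): (24 of them)
  2-simplices (16): [1,2,4], [1,2,6], [1,3,5], [1,3,7], [1,4,7], [1,5,6], [2,4,8], [2,5,7], [2,5,8], [2,6,7], [3,5,8], [3,7,8], [4,5,6], [4,5,7], [4,6,8], [6,7,8]

Hence C_0 ≅ Z^8, C_1 ≅ Z^24, C_2 ≅ Z^16.

Boundary ∂_1: C_1 → C_0 is given by ∂[p,q] = [q] − [p]. For instance
  ∂[2,8] = [8] − [2].
The 8×24 boundary matrix has rank 7 and Smith normal form diag(1,1,1,1,1,1,1).

∂_2: C_2 → C_1 maps a triangle to the signed sum of its edges. For instance
  ∂[1,3,5] = [3,5] − [1,5] + [1,3],
  ∂[1,2,4] = [2,4] − [1,4] + [1,2].
As a 24×16 matrix over Z this has rank 15, with invariant factors (1,1,1,1,1,1,1,1,1,1,1,1,1,1,1).

From H_k ≅ ker(∂_k) / im(∂_{k+1}) we obtain:

  H_0: rank C_0 − rank ∂_1 = 8 − 7 = 1, and the invariant factors of ∂_1 are all 1, so H_0 = Z.
  H_1: rank ker ∂_1 − rank ∂_2 = (24 − 7) − 15 = 2, and the invariant factors of ∂_2 are all 1, so H_1 = Z^2.
  H_2: rank ker ∂_2 − rank ∂_3 = (16 − 15) − 0 = 1, and there is no ∂_3, so H_2 = Z.

H_0 ≅ Z,  H_1 ≅ Z^2,  H_2 ≅ Z.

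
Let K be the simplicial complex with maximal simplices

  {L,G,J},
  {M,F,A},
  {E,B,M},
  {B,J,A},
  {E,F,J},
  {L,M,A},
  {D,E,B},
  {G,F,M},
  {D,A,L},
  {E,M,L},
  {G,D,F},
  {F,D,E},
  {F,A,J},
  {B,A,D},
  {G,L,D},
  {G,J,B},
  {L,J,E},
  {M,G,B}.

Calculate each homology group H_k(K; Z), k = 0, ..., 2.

H_0 ≅ Z,  H_1 ≅ Z^2,  H_2 ≅ Z.

We work with the vertex ordering A < B < D < E < F < G < J < L < M. The simplices of K, each written with vertices in increasing order, are:

  0-simplices (9): A, B, D, E, F, G, J, L, M
  1-simplices (27): AB, AD, AF, AJ, AL, AM, BD, BE, BG, BJ, BM, DE, DF, DG, DL, EF, EJ, EL, EM, FG, FJ, FM, GJ, GL, GM, JL, LM
  2-simplices (18): ABD, ABJ, ADL, AFJ, AFM, ALM, BDE, BEM, BGJ, BGM, DEF, DFG, DGL, EFJ, EJL, ELM, FGM, GJL

so the chain groups are C_0 ≅ Z^9, C_1 ≅ Z^27, C_2 ≅ Z^18.

Boundary ∂_1: C_1 → C_0 is given by ∂[p,q] = [q] − [p]. For instance
  ∂DE = E − D.
The 9×27 boundary matrix has rank 8 and Smith normal form diag(1,1,1,1,1,1,1,1).

Boundary ∂_2: C_2 → C_1 maps a triangle to the signed sum of its edges. For instance
  ∂ABD = BD − AD + AB,
  ∂BEM = EM − BM + BE.
The 27×18 boundary matrix has rank 17 and Smith normal form diag(1,1,1,1,1,1,1,1,1,1,1,1,1,1,1,1,1).

Computing H_k = (kernel of ∂_k) / (image of ∂_{k+1}):

  H_0: rank C_0 − rank ∂_1 = 9 − 8 = 1, and the invariant factors of ∂_1 are all 1, so H_0 ≅ Z.
  H_1: rank ker ∂_1 − rank ∂_2 = (27 − 8) − 17 = 2, and the invariant factors of ∂_2 are all 1, so H_1 ≅ Z^2.
  H_2: rank ker ∂_2 − rank ∂_3 = (18 − 17) − 0 = 1, and there is no ∂_3, so H_2 ≅ Z.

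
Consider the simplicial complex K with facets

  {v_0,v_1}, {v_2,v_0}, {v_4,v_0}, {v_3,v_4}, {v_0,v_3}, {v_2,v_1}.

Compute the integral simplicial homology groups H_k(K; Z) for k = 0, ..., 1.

H_0 = Z,  H_1 = Z^2.

Fix the vertex order v_0 < v_1 < v_2 < v_3 < v_4 and write every simplex with vertices in increasing order. Then dim K = 1 and the simplices of K are:

  0-simplices (5): [v_0], [v_1], [v_2], [v_3], [v_4]
  1-simplices (6): [v_0,v_1], [v_0,v_2], [v_0,v_3], [v_0,v_4], [v_1,v_2], [v_3,v_4]

Hence C_0 ≅ Z^5, C_1 ≅ Z^6.

∂_1: C_1 → C_0 sends each edge [p,q] (with p < q) to q − p. For instance
  ∂[v_0,v_3] = [v_3] − [v_0].
As a 5×6 matrix over Z this has rank 4, with invariant factors (1,1,1,1).

Computing H_k = (kernel of ∂_k) / (image of ∂_{k+1}):

  H_0: rank C_0 − rank ∂_1 = 5 − 4 = 1, and the invariant factors of ∂_1 are all 1, so H_0 ≅ Z.
  H_1: rank ker ∂_1 − rank ∂_2 = (6 − 4) − 0 = 2, and there is no ∂_2, so H_1 ≅ Z^2.

As a check, the Euler characteristic is 5 − 6 = -1, which agrees with 1 − 2 = -1.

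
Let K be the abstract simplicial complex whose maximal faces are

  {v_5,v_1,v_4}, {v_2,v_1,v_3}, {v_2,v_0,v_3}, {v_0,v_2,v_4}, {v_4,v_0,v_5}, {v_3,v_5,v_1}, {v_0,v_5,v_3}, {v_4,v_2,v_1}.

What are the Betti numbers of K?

b_0 = 1, b_1 = 0, b_2 = 1.

Order the vertices as v_0 < v_1 < v_2 < v_3 < v_4 < v_5. Listing each simplex with vertices in this order, K has dimension 2 with simplices:

  0-simplices (6): [v_0], [v_1], [v_2], [v_3], [v_4], [v_5]
  1-simplices (12): [v_0,v_2], [v_0,v_3], [v_0,v_4], [v_0,v_5], [v_1,v_2], [v_1,v_3], [v_1,v_4], [v_1,v_5], [v_2,v_3], [v_2,v_4], [v_3,v_5], [v_4,v_5]
  2-simplices (8): [v_0,v_2,v_3], [v_0,v_2,v_4], [v_0,v_3,v_5], [v_0,v_4,v_5], [v_1,v_2,v_3], [v_1,v_2,v_4], [v_1,v_3,v_5], [v_1,v_4,v_5]

Hence C_0 ≅ Z^6, C_1 ≅ Z^12, C_2 ≅ Z^8.

The boundary map ∂_1: C_1 → C_0 maps an edge to its endpoints' difference, ∂[p,q] = q − p. For instance
  ∂[v_2,v_4] = [v_4] − [v_2].
As a 6×12 matrix over Z this has rank 5, with invariant factors (1,1,1,1,1).

The boundary map ∂_2: C_2 → C_1 acts by ∂[p,q,r] = [q,r] − [p,r] + [p,q]. For instance
  ∂[v_1,v_4,v_5] = [v_4,v_5] − [v_1,v_5] + [v_1,v_4],
  ∂[v_1,v_3,v_5] = [v_3,v_5] − [v_1,v_5] + [v_1,v_3].
The 12×8 boundary matrix has rank 7 and Smith normal form diag(1,1,1,1,1,1,1).

Now H_k = ker ∂_k / im ∂_{k+1}, so:

  H_0: rank C_0 − rank ∂_1 = 6 − 5 = 1, and the invariant factors of ∂_1 are all 1, so H_0 = Z.
  H_1: rank ker ∂_1 − rank ∂_2 = (12 − 5) − 7 = 0, and the invariant factors of ∂_2 are all 1, so H_1 = 0.
  H_2: rank ker ∂_2 − rank ∂_3 = (8 − 7) − 0 = 1, and there is no ∂_3, so H_2 = Z.

(K is a triangulation of the 2-sphere S^2.)

Hence the Betti numbers are b_0 = 1, b_1 = 0, b_2 = 1.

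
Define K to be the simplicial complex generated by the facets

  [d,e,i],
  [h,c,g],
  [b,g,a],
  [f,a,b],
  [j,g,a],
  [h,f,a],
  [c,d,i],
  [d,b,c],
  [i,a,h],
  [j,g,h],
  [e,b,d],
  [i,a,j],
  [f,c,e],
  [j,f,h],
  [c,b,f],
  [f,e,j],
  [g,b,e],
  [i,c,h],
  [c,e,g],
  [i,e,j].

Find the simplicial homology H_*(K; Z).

We work with the vertex ordering a < b < c < d < e < f < g < h < i < j. The simplices of K, each written with vertices in increasing order, are:

  0-simplices (10): a, b, c, d, e, f, g, h, i, j
  1-simplices (30): ab, af, ag, ah, ai, aj, bc, bd, be, bf, bg, cd, ce, cf, cg, ch, ci, de, di, ef, eg, ei, ej, fh, fj, gh, gj, hi, hj, ij
  2-simplices (20): abf, abg, afh, agj, ahi, aij, bcd, bcf, bde, beg, cdi, cef, ceg, cgh, chi, dei, efj, eij, fhj, ghj

Hence C_0 ≅ Z^10, C_1 ≅ Z^30, C_2 ≅ Z^20.

Boundary ∂_1: C_1 → C_0 is given by ∂[p,q] = [q] − [p]. For instance
  ∂af = f − a.
This gives a 10×30 integer matrix of rank 9; reducing to Smith normal form yields diagonal entries (1,1,1,1,1,1,1,1,1).

Boundary ∂_2: C_2 → C_1 maps a triangle to the signed sum of its edges. For instance
  ∂chi = hi − ci + ch,
  ∂cgh = gh − ch + cg.
The 30×20 boundary matrix has rank 20 and Smith normal form diag(1,1,1,1,1,1,1,1,1,1,1,1,1,1,1,1,1,1,1,2).

Computing H_k = (kernel of ∂_k) / (image of ∂_{k+1}):

  H_0: rank C_0 − rank ∂_1 = 10 − 9 = 1, and the invariant factors of ∂_1 are all 1, so H_0 ≅ Z.
  H_1: rank ker ∂_1 − rank ∂_2 = (30 − 9) − 20 = 1, and ∂_2 has invariant factor 2 > 1, so H_1 ≅ Z ⊕ Z/2.
  H_2: rank ker ∂_2 − rank ∂_3 = (20 − 20) − 0 = 0, and there is no ∂_3, so H_2 ≅ 0.

As a check, the Euler characteristic is 10 − 30 + 20 = 0, which agrees with 1 − 1 + 0 = 0.
(K is a triangulation of the Klein bottle.)

H_0 ≅ Z,  H_1 ≅ Z ⊕ Z/2,  H_2 = 0.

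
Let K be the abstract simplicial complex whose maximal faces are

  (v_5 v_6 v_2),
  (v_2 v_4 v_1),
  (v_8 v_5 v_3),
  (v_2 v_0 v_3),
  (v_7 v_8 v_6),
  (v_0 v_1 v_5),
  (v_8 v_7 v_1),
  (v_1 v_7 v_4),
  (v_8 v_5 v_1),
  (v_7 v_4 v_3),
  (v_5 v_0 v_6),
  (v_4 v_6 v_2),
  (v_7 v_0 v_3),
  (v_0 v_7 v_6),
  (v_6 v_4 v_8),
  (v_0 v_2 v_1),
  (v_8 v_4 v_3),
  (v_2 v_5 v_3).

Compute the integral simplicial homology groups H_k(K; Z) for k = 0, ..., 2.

Take the total order v_0 < v_1 < v_2 < v_3 < v_4 < v_5 < v_6 < v_7 < v_8 on the vertex set. Then K (dimension 2) consists of the simplices:

  0-simplices (9): [v_0], [v_1], [v_2], [v_3], [v_4], [v_5], [v_6], [v_7], [v_8]
  1-simplices (27): (27 of them)
  2-simplices (18): (18 of them)

so the chain groups are C_0 ≅ Z^9, C_1 ≅ Z^27, C_2 ≅ Z^18.

Boundary ∂_1: C_1 → C_0 maps an edge to its endpoints' difference, ∂[p,q] = q − p.
This gives a 9×27 integer matrix of rank 8; reducing to Smith normal form yields diagonal entries (1,1,1,1,1,1,1,1).

Boundary ∂_2: C_2 → C_1 sends each 2-simplex [p,q,r] to [q,r] − [p,r] + [p,q]. For instance
  ∂[v_6,v_7,v_8] = [v_7,v_8] − [v_6,v_8] + [v_6,v_7],
  ∂[v_1,v_7,v_8] = [v_7,v_8] − [v_1,v_8] + [v_1,v_7].
This gives a 27×18 integer matrix of rank 18; reducing to Smith normal form yields diagonal entries (1,1,1,1,1,1,1,1,1,1,1,1,1,1,1,1,1,2).

Reading off H_k = ker ∂_k / im ∂_{k+1}:

  H_0: rank C_0 − rank ∂_1 = 9 − 8 = 1, and the invariant factors of ∂_1 are all 1, so H_0 = Z.
  H_1: rank ker ∂_1 − rank ∂_2 = (27 − 8) − 18 = 1, and ∂_2 has invariant factor 2 > 1, so H_1 = Z × Z/2.
  H_2: rank ker ∂_2 − rank ∂_3 = (18 − 18) − 0 = 0, and there is no ∂_3, so H_2 = 0.

As a check, the Euler characteristic is 9 − 27 + 18 = 0, which agrees with 1 − 1 + 0 = 0.

H_0 ≅ Z,  H_1 ≅ Z × Z/2,  H_2 = 0.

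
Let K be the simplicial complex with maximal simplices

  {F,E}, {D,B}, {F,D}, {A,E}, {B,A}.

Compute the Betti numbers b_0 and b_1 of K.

Order the vertices as A < B < D < E < F. Listing each simplex with vertices in this order, K has dimension 1 with simplices:

  0-simplices (5): A, B, D, E, F
  1-simplices (5): AB, AE, BD, DF, EF

giving chain groups C_0 ≅ Z^5, C_1 ≅ Z^5.

Boundary ∂_1: C_1 → C_0 is given by ∂[p,q] = [q] − [p].
The 5×5 boundary matrix has rank 4 and Smith normal form diag(1,1,1,1).

Now H_k = ker ∂_k / im ∂_{k+1}, so:

  H_0: rank C_0 − rank ∂_1 = 5 − 4 = 1, and the invariant factors of ∂_1 are all 1, so H_0 ≅ Z.
  H_1: rank ker ∂_1 − rank ∂_2 = (5 − 4) − 0 = 1, and there is no ∂_2, so H_1 ≅ Z.

As a check, the Euler characteristic is 5 − 5 = 0, which agrees with 1 − 1 = 0.
(K is a triangulation of the circle S^1.)

Hence the Betti numbers are b_0 = 1, b_1 = 1.

b_0 = 1, b_1 = 1.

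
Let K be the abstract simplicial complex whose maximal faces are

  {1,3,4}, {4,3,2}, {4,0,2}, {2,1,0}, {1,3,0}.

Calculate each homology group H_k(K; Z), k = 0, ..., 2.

Fix the vertex order 0 < 1 < 2 < 3 < 4 and write every simplex with vertices in increasing order. Then dim K = 2 and the simplices of K are:

  0-simplices (5): [0], [1], [2], [3], [4]
  1-simplices (10): [0,1], [0,2], [0,3], [0,4], [1,2], [1,3], [1,4], [2,3], [2,4], [3,4]
  2-simplices (5): [0,1,2], [0,1,3], [0,2,4], [1,3,4], [2,3,4]

giving chain groups C_0 ≅ Z^5, C_1 ≅ Z^10, C_2 ≅ Z^5.

The boundary map ∂_1: C_1 → C_0 maps an edge to its endpoints' difference, ∂[p,q] = q − p.
As a 5×10 matrix over Z this has rank 4, with invariant factors (1,1,1,1).

∂_2: C_2 → C_1 maps a triangle to the signed sum of its edges. For instance
  ∂[2,3,4] = [3,4] − [2,4] + [2,3],
  ∂[0,1,2] = [1,2] − [0,2] + [0,1].
This gives a 10×5 integer matrix of rank 5; reducing to Smith normal form yields diagonal entries (1,1,1,1,1).

Now H_k = ker ∂_k / im ∂_{k+1}, so:

  H_0: rank C_0 − rank ∂_1 = 5 − 4 = 1, and the invariant factors of ∂_1 are all 1, so H_0 = Z.
  H_1: rank ker ∂_1 − rank ∂_2 = (10 − 4) − 5 = 1, and the invariant factors of ∂_2 are all 1, so H_1 = Z.
  H_2: rank ker ∂_2 − rank ∂_3 = (5 − 5) − 0 = 0, and there is no ∂_3, so H_2 = 0.

As a check, the Euler characteristic is 5 − 10 + 5 = 0, which agrees with 1 − 1 + 0 = 0.
(K is a triangulation of the Möbius band.)

H_0 ≅ Z,  H_1 ≅ Z,  H_2 = 0.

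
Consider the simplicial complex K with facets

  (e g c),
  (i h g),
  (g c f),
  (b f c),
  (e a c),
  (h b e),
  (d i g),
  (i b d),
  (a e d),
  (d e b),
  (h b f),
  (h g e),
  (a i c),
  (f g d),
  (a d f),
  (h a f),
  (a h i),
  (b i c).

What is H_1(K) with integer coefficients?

Take the total order a < b < c < d < e < f < g < h < i on the vertex set. Then K (dimension 2) consists of the simplices:

  0-simplices (9): a, b, c, d, e, f, g, h, i
  1-simplices (27): ac, ad, ae, af, ah, ai, bc, bd, be, bf, bh, bi, ce, cf, cg, ci, de, df, dg, di, eg, eh, fg, fh, gh, gi, hi
  2-simplices (18): ace, aci, ade, adf, afh, ahi, bcf, bci, bde, bdi, beh, bfh, ceg, cfg, dfg, dgi, egh, ghi

so the chain groups are C_0 ≅ Z^9, C_1 ≅ Z^27, C_2 ≅ Z^18.

∂_1: C_1 → C_0 sends each edge [p,q] (with p < q) to q − p. For instance
  ∂dg = g − d.
This gives a 9×27 integer matrix of rank 8; reducing to Smith normal form yields diagonal entries (1,1,1,1,1,1,1,1).

Boundary ∂_2: C_2 → C_1 maps a triangle to the signed sum of its edges. For instance
  ∂beh = eh − bh + be,
  ∂bci = ci − bi + bc.
The resulting 27×18 matrix has rank 17, and its Smith normal form has invariant factors (1,1,1,1,1,1,1,1,1,1,1,1,1,1,1,1,1).

From H_k ≅ ker(∂_k) / im(∂_{k+1}) we obtain:

  H_1: rank ker ∂_1 − rank ∂_2 = (27 − 8) − 17 = 2, and the invariant factors of ∂_2 are all 1, so H_1 ≅ Z^2.

H_1 ≅ Z^2.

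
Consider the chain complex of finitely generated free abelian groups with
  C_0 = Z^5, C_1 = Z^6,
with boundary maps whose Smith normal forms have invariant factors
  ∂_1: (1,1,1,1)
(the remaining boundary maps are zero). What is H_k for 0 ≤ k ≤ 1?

H_0 ≅ Z,  H_1 ≅ Z^2.

H_0: b_0 = 5 − 0 − 4 = 1; torsion from ∂_1 factors > 1: none. So H_0 ≅ Z.
H_1: b_1 = 6 − 4 − 0 = 2; torsion from ∂_2 factors > 1: none. So H_1 ≅ Z^2.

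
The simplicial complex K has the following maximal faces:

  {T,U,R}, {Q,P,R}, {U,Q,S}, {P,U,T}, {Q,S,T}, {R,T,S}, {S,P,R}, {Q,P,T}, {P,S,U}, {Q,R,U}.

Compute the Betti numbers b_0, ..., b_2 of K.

b_0 = 1, b_1 = 0, b_2 = 0.

We work with the vertex ordering P < Q < R < S < T < U. The simplices of K, each written with vertices in increasing order, are:

  0-simplices (6): P, Q, R, S, T, U
  1-simplices (15): PQ, PR, PS, PT, PU, QR, QS, QT, QU, RS, RT, RU, ST, SU, TU
  2-simplices (10): PQR, PQT, PRS, PSU, PTU, QRU, QST, QSU, RST, RTU

so the chain groups are C_0 ≅ Z^6, C_1 ≅ Z^15, C_2 ≅ Z^10.

The boundary map ∂_1: C_1 → C_0 sends each edge [p,q] (with p < q) to q − p.
This gives a 6×15 integer matrix of rank 5; reducing to Smith normal form yields diagonal entries (1,1,1,1,1).

Boundary ∂_2: C_2 → C_1 sends each 2-simplex [p,q,r] to [q,r] − [p,r] + [p,q]. For instance
  ∂RST = ST − RT + RS,
  ∂QSU = SU − QU + QS.
The resulting 15×10 matrix has rank 10, and its Smith normal form has invariant factors (1,1,1,1,1,1,1,1,1,2).

From H_k ≅ ker(∂_k) / im(∂_{k+1}) we obtain:

  H_0: rank C_0 − rank ∂_1 = 6 − 5 = 1, and the invariant factors of ∂_1 are all 1, so H_0 = Z.
  H_1: rank ker ∂_1 − rank ∂_2 = (15 − 5) − 10 = 0, and ∂_2 has invariant factor 2 > 1, so H_1 = Z/2.
  H_2: rank ker ∂_2 − rank ∂_3 = (10 − 10) − 0 = 0, and there is no ∂_3, so H_2 = 0.

Hence the Betti numbers are b_0 = 1, b_1 = 0, b_2 = 0.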